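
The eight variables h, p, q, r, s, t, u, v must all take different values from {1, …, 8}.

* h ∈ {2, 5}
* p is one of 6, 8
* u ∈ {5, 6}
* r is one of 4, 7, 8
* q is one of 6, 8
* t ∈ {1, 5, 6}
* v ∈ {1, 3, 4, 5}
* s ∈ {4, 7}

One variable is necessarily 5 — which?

u

The 8 variables together cover exactly {1, 2, 3, 4, 5, 6, 7, 8} — 8 values for 8 variables — and 2 appears only in h's list, so h = 2.
The 7 still-open variables together cover exactly {1, 3, 4, 5, 6, 7, 8} — 7 values for 7 variables — and 3 appears only in v's list, so v = 3.
The 6 still-open variables together cover exactly {1, 4, 5, 6, 7, 8} — 6 values for 6 variables — and 1 appears only in t's list, so t = 1.
The 5 still-open variables together cover exactly {4, 5, 6, 7, 8} — 5 values for 5 variables — and 5 appears only in u's list, so u = 5.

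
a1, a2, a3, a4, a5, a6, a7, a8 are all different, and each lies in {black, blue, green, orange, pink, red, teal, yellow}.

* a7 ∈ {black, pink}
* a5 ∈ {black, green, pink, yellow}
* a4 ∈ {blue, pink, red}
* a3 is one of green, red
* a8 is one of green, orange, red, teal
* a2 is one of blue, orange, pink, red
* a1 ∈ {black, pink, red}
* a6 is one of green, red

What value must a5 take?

yellow

The 8 variables together cover exactly {black, blue, green, orange, pink, red, teal, yellow} — 8 values for 8 variables — and teal appears only in a8's list, so a8 = teal.
Among the 7 still-open variables, orange fits only a2 (and all 7 values in {black, blue, green, orange, pink, red, yellow} must be used), so a2 = orange.
Among the 6 still-open variables, blue fits only a4 (and all 6 values in {black, blue, green, pink, red, yellow} must be used), so a4 = blue.
The 5 still-open variables draw from only 5 values {black, green, pink, red, yellow}, so each is used; only a5 can be yellow, hence a5 = yellow.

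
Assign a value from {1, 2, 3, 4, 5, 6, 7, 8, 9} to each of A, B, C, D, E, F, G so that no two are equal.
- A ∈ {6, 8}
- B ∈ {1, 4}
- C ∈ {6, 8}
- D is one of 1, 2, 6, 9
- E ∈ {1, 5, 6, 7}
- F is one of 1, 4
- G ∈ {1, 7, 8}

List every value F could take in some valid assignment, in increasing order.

1, 4

A and C share exactly the 2 values {6, 8}; by pigeonhole those values go to them, so strike 6, 8 from D, E, G.
B and F between them cover only {1, 4} — a naked pair. Remove those values from D, E, G.
That leaves G = 7. So E can't be 7.
That leaves E = 5.
No further eliminations apply; F can still be any of 1, 4.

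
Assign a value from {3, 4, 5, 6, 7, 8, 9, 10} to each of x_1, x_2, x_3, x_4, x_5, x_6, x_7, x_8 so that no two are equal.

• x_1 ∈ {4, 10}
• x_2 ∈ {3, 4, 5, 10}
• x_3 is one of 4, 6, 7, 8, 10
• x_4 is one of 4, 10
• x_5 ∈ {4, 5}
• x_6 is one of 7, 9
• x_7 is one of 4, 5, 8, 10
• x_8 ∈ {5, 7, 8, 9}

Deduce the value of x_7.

8

The 8 variables together cover exactly {3, 4, 5, 6, 7, 8, 9, 10} — 8 values for 8 variables — and 3 appears only in x_2's list, so x_2 = 3.
The 7 still-open variables draw from only 7 values {4, 5, 6, 7, 8, 9, 10}, so each is used; only x_3 can be 6, hence x_3 = 6.
x_1 and x_4 share exactly the 2 values {4, 10}; by pigeonhole those values go to them, so strike 4, 10 from x_5, x_7.
x_5 must be 5 (only option left). Strike 5 from x_7, x_8.
So x_7 = 8.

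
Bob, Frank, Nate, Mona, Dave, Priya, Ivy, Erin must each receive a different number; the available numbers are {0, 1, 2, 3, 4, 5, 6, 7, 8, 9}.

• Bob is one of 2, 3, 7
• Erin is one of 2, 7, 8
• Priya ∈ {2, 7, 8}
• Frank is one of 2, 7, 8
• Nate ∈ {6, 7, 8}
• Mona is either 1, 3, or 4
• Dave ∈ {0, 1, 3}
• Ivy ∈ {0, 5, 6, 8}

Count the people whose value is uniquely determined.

The 3 variables Frank, Priya, Erin are confined to {2, 7, 8}, which locks those values in; drop them from Bob, Nate, Ivy.
Bob must be 3 (only option left). Strike 3 from Mona, Dave.
Nate's domain is down to {6}, so Nate = 6. Strike 6 from Ivy.
Determined: Bob=3, Nate=6. The other people each still have more than one consistent value. That makes 2.

2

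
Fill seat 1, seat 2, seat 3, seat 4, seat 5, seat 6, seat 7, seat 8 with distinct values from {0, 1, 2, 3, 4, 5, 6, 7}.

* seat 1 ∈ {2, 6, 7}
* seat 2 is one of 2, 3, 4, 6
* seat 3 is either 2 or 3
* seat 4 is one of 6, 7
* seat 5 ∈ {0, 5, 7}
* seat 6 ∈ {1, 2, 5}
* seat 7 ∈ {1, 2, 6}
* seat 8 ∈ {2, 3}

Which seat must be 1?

seat 7

The 8 variables together cover exactly {0, 1, 2, 3, 4, 5, 6, 7} — 8 values for 8 variables — and 0 appears only in seat 5's list, so seat 5 = 0.
Among the 7 still-open variables, 4 fits only seat 2 (and all 7 values in {1, 2, 3, 4, 5, 6, 7} must be used), so seat 2 = 4.
The 6 still-open variables together cover exactly {1, 2, 3, 5, 6, 7} — 6 values for 6 variables — and 5 appears only in seat 6's list, so seat 6 = 5.
The 5 still-open variables draw from only 5 values {1, 2, 3, 6, 7}, so each is used; only seat 7 can be 1, hence seat 7 = 1.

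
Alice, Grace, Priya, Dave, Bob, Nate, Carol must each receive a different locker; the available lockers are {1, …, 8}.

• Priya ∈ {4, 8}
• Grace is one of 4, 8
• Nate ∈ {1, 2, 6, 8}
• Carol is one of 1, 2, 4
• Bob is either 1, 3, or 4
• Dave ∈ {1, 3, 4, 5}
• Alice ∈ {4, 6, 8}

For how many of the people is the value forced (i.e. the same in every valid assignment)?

3

The 7 variables draw from only 7 values {1, 2, 3, 4, 5, 6, 8}, so each is used; only Dave can be 5, hence Dave = 5.
The 6 still-open variables draw from only 6 values {1, 2, 3, 4, 6, 8}, so each is used; only Bob can be 3, hence Bob = 3.
Grace and Priya share exactly the 2 values {4, 8}; by pigeonhole those values go to them, so strike 4, 8 from Alice, Nate, Carol.
Alice has just one choice, so Alice = 6. Remove 6 from Nate.
Determined: Alice=6, Dave=5, Bob=3. The other people each still have more than one consistent value. That makes 3.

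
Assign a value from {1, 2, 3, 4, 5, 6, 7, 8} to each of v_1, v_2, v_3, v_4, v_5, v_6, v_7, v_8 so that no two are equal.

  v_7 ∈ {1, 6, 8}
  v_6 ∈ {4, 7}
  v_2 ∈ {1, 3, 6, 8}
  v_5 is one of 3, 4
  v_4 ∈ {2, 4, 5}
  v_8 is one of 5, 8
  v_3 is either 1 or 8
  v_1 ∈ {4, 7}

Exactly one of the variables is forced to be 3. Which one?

Among the 8 variables, 2 fits only v_4 (and all 8 values in {1, 2, 3, 4, 5, 6, 7, 8} must be used), so v_4 = 2.
The 7 still-open variables draw from only 7 values {1, 3, 4, 5, 6, 7, 8}, so each is used; only v_8 can be 5, hence v_8 = 5.
v_1 and v_6 between them cover only {4, 7} — a naked pair. Remove those values from v_5.
So 3 goes to v_5.

v_5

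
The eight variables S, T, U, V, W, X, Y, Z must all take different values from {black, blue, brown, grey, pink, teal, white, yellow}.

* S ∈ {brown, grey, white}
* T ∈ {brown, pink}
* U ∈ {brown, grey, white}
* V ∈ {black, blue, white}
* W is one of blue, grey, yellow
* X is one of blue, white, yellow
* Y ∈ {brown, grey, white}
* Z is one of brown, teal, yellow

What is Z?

teal

The 8 variables together cover exactly {black, blue, brown, grey, pink, teal, white, yellow} — 8 values for 8 variables — and black appears only in V's list, so V = black.
Among the 7 still-open variables, pink fits only T (and all 7 values in {blue, brown, grey, pink, teal, white, yellow} must be used), so T = pink.
The 6 still-open variables draw from only 6 values {blue, brown, grey, teal, white, yellow}, so each is used; only Z can be teal, hence Z = teal.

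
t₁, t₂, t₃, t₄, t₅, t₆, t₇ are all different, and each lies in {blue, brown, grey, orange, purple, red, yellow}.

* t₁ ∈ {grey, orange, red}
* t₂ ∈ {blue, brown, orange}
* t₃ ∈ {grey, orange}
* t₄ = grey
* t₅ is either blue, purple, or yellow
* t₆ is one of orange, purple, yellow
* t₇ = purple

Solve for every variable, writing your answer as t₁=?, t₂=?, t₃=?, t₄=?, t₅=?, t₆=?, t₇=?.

t₁=red, t₂=brown, t₃=orange, t₄=grey, t₅=blue, t₆=yellow, t₇=purple

t₄ has just one choice, so t₄ = grey. Eliminate grey elsewhere: t₁, t₃.
t₇ must be purple (only option left). So t₅, t₆ can't be purple.
t₃'s domain is down to {orange}, so t₃ = orange. Strike orange from t₁, t₂, t₆.
t₆ has just one choice, so t₆ = yellow. Remove yellow from t₅.
t₁ must be red (only option left).
That leaves t₅ = blue. Eliminate blue elsewhere: t₂.
That leaves t₂ = brown.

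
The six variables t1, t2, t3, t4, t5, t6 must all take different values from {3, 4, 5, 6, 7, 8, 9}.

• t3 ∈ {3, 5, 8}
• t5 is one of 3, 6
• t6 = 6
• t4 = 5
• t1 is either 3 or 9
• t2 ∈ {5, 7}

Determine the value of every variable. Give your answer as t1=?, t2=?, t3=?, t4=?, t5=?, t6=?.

t1=9, t2=7, t3=8, t4=5, t5=3, t6=6

t4 must be 5 (only option left). Remove 5 from t2, t3.
t6 has just one choice, so t6 = 6. Strike 6 from t5.
t2 must be 7 (only option left).
t5 must be 3 (only option left). Remove 3 from t1, t3.
t1 must be 9 (only option left).
t3's domain is down to {8}, so t3 = 8.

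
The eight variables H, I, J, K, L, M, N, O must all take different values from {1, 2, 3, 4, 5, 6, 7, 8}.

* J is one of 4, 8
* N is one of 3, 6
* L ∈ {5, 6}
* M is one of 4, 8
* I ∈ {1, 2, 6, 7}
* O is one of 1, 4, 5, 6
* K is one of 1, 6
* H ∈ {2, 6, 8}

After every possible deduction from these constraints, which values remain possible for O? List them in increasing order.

1, 5, 6

Among the 8 variables, 3 fits only N (and all 8 values in {1, 2, 3, 4, 5, 6, 7, 8} must be used), so N = 3.
Among the 7 still-open variables, 7 fits only I (and all 7 values in {1, 2, 4, 5, 6, 7, 8} must be used), so I = 7.
The 6 still-open variables draw from only 6 values {1, 2, 4, 5, 6, 8}, so each is used; only H can be 2, hence H = 2.
The 2 variables J and M are confined to {4, 8}, which locks those values in; drop them from O.
No further eliminations apply; O can still be any of 1, 5, 6.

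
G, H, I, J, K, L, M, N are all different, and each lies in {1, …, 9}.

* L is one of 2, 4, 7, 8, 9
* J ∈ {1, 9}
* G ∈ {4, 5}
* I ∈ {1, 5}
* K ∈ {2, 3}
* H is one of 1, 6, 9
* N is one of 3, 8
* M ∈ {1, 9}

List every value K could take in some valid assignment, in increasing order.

J and M share exactly the 2 values {1, 9}; by pigeonhole those values go to them, so strike 1, 9 from H, I, L.
H must be 6 (only option left).
That leaves I = 5. Remove 5 from G.
G's domain is down to {4}, so G = 4. Strike 4 from L.
No further eliminations apply; K can still be any of 2, 3.

2, 3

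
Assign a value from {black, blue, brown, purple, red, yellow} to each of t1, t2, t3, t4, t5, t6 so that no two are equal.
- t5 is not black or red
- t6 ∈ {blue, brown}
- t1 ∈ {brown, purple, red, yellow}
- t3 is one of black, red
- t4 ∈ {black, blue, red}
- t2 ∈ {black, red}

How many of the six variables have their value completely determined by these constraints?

2

t2 and t3 between them cover only {black, red} — a naked pair. Remove those values from t1, t4.
That leaves t4 = blue. Remove blue from t5, t6.
t6's domain is down to {brown}, so t6 = brown. So t1, t5 can't be brown.
Determined: t4=blue, t6=brown. The other variables each still have more than one consistent value. That makes 2.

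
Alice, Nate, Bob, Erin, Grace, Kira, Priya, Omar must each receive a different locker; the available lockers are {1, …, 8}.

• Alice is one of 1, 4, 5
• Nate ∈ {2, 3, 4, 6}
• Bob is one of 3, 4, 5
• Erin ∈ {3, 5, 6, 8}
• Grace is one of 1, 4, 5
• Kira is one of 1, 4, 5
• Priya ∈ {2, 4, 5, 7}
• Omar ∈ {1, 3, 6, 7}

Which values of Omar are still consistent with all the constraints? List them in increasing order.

6, 7

The 8 variables draw from only 8 values {1, 2, 3, 4, 5, 6, 7, 8}, so each is used; only Erin can be 8, hence Erin = 8.
The 3 variables Alice, Grace, Kira are confined to {1, 4, 5}, which locks those values in; drop them from Nate, Bob, Priya, Omar.
Bob's domain is down to {3}, so Bob = 3. Eliminate 3 elsewhere: Nate, Omar.
No further eliminations apply; Omar can still be any of 6, 7.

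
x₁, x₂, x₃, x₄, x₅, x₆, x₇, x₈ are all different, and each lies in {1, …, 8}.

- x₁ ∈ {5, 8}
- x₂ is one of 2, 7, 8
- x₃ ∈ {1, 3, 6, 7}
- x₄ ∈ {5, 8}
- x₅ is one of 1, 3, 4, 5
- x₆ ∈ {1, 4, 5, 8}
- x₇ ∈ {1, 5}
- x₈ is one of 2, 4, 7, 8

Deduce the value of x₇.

Among the 8 variables, 6 fits only x₃ (and all 8 values in {1, 2, 3, 4, 5, 6, 7, 8} must be used), so x₃ = 6.
The 7 still-open variables draw from only 7 values {1, 2, 3, 4, 5, 7, 8}, so each is used; only x₅ can be 3, hence x₅ = 3.
The 2 variables x₁ and x₄ are confined to {5, 8}, which locks those values in; drop them from x₂, x₆, x₇, x₈.
So x₇ = 1.

1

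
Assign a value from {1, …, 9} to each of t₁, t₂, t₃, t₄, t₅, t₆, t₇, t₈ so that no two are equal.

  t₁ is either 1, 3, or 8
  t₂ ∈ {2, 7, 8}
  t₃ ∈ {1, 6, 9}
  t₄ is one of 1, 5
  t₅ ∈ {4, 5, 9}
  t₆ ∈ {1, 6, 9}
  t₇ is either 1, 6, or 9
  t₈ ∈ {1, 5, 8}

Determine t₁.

3

The 3 variables t₃, t₆, t₇ are confined to {1, 6, 9}, which locks those values in; drop them from t₁, t₄, t₅, t₈.
t₄ must be 5 (only option left). Strike 5 from t₅, t₈.
That leaves t₅ = 4.
t₈ must be 8 (only option left). Eliminate 8 elsewhere: t₁, t₂.
So t₁ = 3.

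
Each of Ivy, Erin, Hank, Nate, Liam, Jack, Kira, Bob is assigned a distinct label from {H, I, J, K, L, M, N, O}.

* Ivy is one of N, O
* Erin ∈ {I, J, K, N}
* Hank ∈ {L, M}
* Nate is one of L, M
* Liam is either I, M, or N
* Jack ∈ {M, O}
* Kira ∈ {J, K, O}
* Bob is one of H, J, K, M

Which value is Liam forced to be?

I

Among the 8 variables, H fits only Bob (and all 8 values in {H, I, J, K, L, M, N, O} must be used), so Bob = H.
The 2 variables Hank and Nate are confined to {L, M}, which locks those values in; drop them from Liam, Jack.
Jack must be O (only option left). So Ivy, Kira can't be O.
That leaves Ivy = N. So Erin, Liam can't be N.
So Liam = I.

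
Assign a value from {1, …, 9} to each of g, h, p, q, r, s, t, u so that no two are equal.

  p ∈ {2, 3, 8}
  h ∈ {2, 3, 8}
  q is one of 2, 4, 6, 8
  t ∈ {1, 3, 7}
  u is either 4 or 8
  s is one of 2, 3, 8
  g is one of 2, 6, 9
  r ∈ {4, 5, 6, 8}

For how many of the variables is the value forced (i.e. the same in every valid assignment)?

4

The 3 variables h, p, s are confined to {2, 3, 8}, which locks those values in; drop them from g, q, r, t, u.
u must be 4 (only option left). So q, r can't be 4.
q has just one choice, so q = 6. Eliminate 6 elsewhere: g, r.
r's domain is down to {5}, so r = 5.
That leaves g = 9.
Determined: g=9, q=6, r=5, u=4. The other variables each still have more than one consistent value. That makes 4.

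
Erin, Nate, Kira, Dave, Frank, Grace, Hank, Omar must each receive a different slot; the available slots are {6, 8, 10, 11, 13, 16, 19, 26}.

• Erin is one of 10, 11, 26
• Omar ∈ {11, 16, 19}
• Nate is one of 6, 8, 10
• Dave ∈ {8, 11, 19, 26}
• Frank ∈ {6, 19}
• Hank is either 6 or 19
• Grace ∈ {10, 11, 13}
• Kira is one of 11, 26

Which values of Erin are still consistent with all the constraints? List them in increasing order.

The 8 variables together cover exactly {6, 8, 10, 11, 13, 16, 19, 26} — 8 values for 8 variables — and 13 appears only in Grace's list, so Grace = 13.
The 7 still-open variables together cover exactly {6, 8, 10, 11, 16, 19, 26} — 7 values for 7 variables — and 16 appears only in Omar's list, so Omar = 16.
The 2 variables Frank and Hank are confined to {6, 19}, which locks those values in; drop them from Nate, Dave.
No further eliminations apply; Erin can still be any of 10, 11, 26.

10, 11, 26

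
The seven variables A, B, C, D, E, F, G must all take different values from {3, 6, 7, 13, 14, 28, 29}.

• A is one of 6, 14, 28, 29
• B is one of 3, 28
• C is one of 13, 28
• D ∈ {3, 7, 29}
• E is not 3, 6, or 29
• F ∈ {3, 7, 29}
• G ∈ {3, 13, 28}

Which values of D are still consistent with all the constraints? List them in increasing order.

The 7 variables draw from only 7 values {3, 6, 7, 13, 14, 28, 29}, so each is used; only A can be 6, hence A = 6.
The 6 still-open variables together cover exactly {3, 7, 13, 14, 28, 29} — 6 values for 6 variables — and 14 appears only in E's list, so E = 14.
The 3 variables B, C, G are confined to {3, 13, 28}, which locks those values in; drop them from D, F.
No further eliminations apply; D can still be any of 7, 29.

7, 29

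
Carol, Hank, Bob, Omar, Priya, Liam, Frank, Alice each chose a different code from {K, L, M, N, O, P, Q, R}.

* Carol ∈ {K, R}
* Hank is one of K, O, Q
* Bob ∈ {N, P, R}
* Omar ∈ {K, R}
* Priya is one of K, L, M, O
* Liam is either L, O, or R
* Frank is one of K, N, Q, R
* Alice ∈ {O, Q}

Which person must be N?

Frank

The 8 variables draw from only 8 values {K, L, M, N, O, P, Q, R}, so each is used; only Priya can be M, hence Priya = M.
The 7 still-open variables together cover exactly {K, L, N, O, P, Q, R} — 7 values for 7 variables — and L appears only in Liam's list, so Liam = L.
The 6 still-open variables together cover exactly {K, N, O, P, Q, R} — 6 values for 6 variables — and P appears only in Bob's list, so Bob = P.
The 5 still-open variables together cover exactly {K, N, O, Q, R} — 5 values for 5 variables — and N appears only in Frank's list, so Frank = N.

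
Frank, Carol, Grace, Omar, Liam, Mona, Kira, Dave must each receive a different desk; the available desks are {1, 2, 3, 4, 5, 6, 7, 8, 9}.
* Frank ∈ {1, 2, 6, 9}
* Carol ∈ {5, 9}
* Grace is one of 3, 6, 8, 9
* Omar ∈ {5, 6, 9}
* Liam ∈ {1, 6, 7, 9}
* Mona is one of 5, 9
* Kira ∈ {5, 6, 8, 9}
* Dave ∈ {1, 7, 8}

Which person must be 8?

The 8 variables draw from only 8 values {1, 2, 3, 5, 6, 7, 8, 9}, so each is used; only Frank can be 2, hence Frank = 2.
Among the 7 still-open variables, 3 fits only Grace (and all 7 values in {1, 3, 5, 6, 7, 8, 9} must be used), so Grace = 3.
Carol and Mona between them cover only {5, 9} — a naked pair. Remove those values from Omar, Liam, Kira.
Omar must be 6 (only option left). Strike 6 from Liam, Kira.
So 8 goes to Kira.

Kira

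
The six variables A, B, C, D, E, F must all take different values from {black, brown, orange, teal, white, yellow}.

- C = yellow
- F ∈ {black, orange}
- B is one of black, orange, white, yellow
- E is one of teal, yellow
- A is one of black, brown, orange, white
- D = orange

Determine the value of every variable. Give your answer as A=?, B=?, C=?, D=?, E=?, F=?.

C's domain is down to {yellow}, so C = yellow. So B, E can't be yellow.
D's domain is down to {orange}, so D = orange. Strike orange from A, B, F.
That leaves E = teal.
F must be black (only option left). Strike black from A, B.
That leaves B = white. Eliminate white elsewhere: A.
A has just one choice, so A = brown.

A=brown, B=white, C=yellow, D=orange, E=teal, F=black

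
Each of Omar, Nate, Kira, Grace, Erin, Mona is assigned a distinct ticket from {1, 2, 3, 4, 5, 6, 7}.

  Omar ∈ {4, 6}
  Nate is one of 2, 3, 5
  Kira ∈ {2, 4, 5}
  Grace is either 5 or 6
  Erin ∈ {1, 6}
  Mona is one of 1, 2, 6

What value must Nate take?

Among the 6 variables, 3 fits only Nate (and all 6 values in {1, 2, 3, 4, 5, 6} must be used), so Nate = 3.

3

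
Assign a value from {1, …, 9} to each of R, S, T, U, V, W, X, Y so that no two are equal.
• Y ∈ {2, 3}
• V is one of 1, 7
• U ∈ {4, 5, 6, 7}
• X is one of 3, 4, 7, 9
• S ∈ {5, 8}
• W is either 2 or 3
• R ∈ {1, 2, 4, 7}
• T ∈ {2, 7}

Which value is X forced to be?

9

W and Y share exactly the 2 values {2, 3}; by pigeonhole those values go to them, so strike 2, 3 from R, T, X.
T must be 7 (only option left). So R, U, V, X can't be 7.
V must be 1 (only option left). Eliminate 1 elsewhere: R.
R has just one choice, so R = 4. Strike 4 from U, X.
So X = 9.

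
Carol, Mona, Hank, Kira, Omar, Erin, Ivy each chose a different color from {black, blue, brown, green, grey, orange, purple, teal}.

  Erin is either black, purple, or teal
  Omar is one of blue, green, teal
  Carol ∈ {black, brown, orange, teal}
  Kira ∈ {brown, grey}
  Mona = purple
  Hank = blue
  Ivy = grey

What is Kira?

Mona must be purple (only option left). Remove purple from Erin.
Hank has just one choice, so Hank = blue. So Omar can't be blue.
That leaves Ivy = grey. Strike grey from Kira.
So Kira = brown.

brown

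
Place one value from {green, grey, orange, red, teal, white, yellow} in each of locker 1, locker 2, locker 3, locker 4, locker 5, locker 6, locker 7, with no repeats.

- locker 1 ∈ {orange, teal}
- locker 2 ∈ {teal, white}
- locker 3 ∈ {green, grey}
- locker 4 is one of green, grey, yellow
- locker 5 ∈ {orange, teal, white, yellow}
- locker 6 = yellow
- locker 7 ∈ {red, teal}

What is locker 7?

red

locker 6 has just one choice, so locker 6 = yellow. So locker 4, locker 5 can't be yellow.
Among the 6 still-open variables, red fits only locker 7 (and all 6 values in {green, grey, orange, red, teal, white} must be used), so locker 7 = red.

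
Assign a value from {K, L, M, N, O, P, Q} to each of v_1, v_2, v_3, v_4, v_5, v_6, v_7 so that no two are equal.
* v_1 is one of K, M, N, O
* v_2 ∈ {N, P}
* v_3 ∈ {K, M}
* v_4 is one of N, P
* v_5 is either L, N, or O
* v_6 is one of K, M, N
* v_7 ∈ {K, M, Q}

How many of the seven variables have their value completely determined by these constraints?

The 7 variables together cover exactly {K, L, M, N, O, P, Q} — 7 values for 7 variables — and L appears only in v_5's list, so v_5 = L.
Among the 6 still-open variables, O fits only v_1 (and all 6 values in {K, M, N, O, P, Q} must be used), so v_1 = O.
The 5 still-open variables draw from only 5 values {K, M, N, P, Q}, so each is used; only v_7 can be Q, hence v_7 = Q.
v_2 and v_4 between them cover only {N, P} — a naked pair. Remove those values from v_6.
Determined: v_1=O, v_5=L, v_7=Q. The other variables each still have more than one consistent value. That makes 3.

3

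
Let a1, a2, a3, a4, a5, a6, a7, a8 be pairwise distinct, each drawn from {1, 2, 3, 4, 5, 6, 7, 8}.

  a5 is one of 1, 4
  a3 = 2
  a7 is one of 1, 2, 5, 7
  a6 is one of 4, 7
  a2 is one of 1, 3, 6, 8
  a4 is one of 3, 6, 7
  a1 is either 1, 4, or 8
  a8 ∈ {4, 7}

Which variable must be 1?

a5

a3 must be 2 (only option left). Eliminate 2 elsewhere: a7.
The 7 still-open variables draw from only 7 values {1, 3, 4, 5, 6, 7, 8}, so each is used; only a7 can be 5, hence a7 = 5.
The 2 variables a6 and a8 are confined to {4, 7}, which locks those values in; drop them from a1, a4, a5.
So 1 goes to a5.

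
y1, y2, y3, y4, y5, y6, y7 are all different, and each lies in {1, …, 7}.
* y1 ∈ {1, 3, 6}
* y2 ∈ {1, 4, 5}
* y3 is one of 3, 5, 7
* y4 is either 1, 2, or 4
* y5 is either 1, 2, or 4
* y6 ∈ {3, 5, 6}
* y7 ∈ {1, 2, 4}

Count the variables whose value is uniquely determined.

2

The 7 variables draw from only 7 values {1, 2, 3, 4, 5, 6, 7}, so each is used; only y3 can be 7, hence y3 = 7.
The 3 variables y4, y5, y7 are confined to {1, 2, 4}, which locks those values in; drop them from y1, y2.
y2 must be 5 (only option left). So y6 can't be 5.
Determined: y2=5, y3=7. The other variables each still have more than one consistent value. That makes 2.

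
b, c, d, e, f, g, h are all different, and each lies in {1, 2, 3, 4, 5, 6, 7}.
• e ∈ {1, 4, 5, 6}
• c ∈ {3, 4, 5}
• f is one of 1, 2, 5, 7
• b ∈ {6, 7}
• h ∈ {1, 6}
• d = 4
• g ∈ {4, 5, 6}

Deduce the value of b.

d's domain is down to {4}, so d = 4. Eliminate 4 elsewhere: c, e, g.
Among the 6 still-open variables, 2 fits only f (and all 6 values in {1, 2, 3, 5, 6, 7} must be used), so f = 2.
Among the 5 still-open variables, 3 fits only c (and all 5 values in {1, 3, 5, 6, 7} must be used), so c = 3.
The 4 still-open variables draw from only 4 values {1, 5, 6, 7}, so each is used; only b can be 7, hence b = 7.

7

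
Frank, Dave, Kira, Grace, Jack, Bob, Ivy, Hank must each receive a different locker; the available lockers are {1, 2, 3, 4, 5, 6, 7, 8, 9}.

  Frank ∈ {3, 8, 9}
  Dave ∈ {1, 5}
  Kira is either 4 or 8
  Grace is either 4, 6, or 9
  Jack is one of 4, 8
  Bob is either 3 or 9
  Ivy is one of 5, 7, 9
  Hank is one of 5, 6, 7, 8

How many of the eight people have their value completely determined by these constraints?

Among the 8 variables, 1 fits only Dave (and all 8 values in {1, 3, 4, 5, 6, 7, 8, 9} must be used), so Dave = 1.
Kira and Jack between them cover only {4, 8} — a naked pair. Remove those values from Frank, Grace, Hank.
The 2 variables Frank and Bob are confined to {3, 9}, which locks those values in; drop them from Grace, Ivy.
Grace has just one choice, so Grace = 6. Strike 6 from Hank.
Determined: Dave=1, Grace=6. The other people each still have more than one consistent value. That makes 2.

2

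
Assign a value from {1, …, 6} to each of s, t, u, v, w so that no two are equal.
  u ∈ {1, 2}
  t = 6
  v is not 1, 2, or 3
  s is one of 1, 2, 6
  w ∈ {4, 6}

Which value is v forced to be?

5

t has just one choice, so t = 6. So s, v, w can't be 6.
w has just one choice, so w = 4. So v can't be 4.
So v = 5.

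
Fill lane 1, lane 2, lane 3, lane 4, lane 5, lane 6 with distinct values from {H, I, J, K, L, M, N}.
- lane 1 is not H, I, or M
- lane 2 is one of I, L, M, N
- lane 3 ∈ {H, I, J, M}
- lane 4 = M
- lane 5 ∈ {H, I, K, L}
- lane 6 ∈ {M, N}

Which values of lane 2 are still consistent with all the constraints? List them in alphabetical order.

I, L

lane 4 must be M (only option left). Remove M from lane 2, lane 3, lane 6.
lane 6 has just one choice, so lane 6 = N. Eliminate N elsewhere: lane 1, lane 2.
No further eliminations apply; lane 2 can still be any of I, L.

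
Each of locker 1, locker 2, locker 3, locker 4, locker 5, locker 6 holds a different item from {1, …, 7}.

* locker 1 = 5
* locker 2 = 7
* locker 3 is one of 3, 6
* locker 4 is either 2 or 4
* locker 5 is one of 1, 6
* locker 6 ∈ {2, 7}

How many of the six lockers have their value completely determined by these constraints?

4

locker 1 has just one choice, so locker 1 = 5.
locker 2 must be 7 (only option left). Remove 7 from locker 6.
locker 6 must be 2 (only option left). Strike 2 from locker 4.
That leaves locker 4 = 4.
Determined: locker 1=5, locker 2=7, locker 4=4, locker 6=2. The other lockers each still have more than one consistent value. That makes 4.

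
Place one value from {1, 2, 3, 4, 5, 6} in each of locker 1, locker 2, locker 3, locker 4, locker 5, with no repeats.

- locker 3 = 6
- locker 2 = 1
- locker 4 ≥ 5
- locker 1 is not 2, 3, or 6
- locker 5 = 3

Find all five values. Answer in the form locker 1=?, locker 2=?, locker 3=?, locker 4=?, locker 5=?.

locker 1=4, locker 2=1, locker 3=6, locker 4=5, locker 5=3

locker 2 must be 1 (only option left). Strike 1 from locker 1.
locker 3 has just one choice, so locker 3 = 6. So locker 4 can't be 6.
locker 4 must be 5 (only option left). Eliminate 5 elsewhere: locker 1.
That leaves locker 5 = 3.
locker 1 has just one choice, so locker 1 = 4.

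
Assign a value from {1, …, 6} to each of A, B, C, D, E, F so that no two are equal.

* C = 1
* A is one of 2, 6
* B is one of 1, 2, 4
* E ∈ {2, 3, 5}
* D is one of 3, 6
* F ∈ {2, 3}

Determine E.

C's domain is down to {1}, so C = 1. So B can't be 1.
The 5 still-open variables together cover exactly {2, 3, 4, 5, 6} — 5 values for 5 variables — and 4 appears only in B's list, so B = 4.
The 4 still-open variables draw from only 4 values {2, 3, 5, 6}, so each is used; only E can be 5, hence E = 5.

5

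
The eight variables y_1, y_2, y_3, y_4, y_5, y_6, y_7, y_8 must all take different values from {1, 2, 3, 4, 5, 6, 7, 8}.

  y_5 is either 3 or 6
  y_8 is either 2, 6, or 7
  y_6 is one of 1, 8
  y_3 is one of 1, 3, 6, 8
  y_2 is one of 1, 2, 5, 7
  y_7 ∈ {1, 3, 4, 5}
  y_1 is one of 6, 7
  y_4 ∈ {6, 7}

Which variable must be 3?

y_5

The 8 variables draw from only 8 values {1, 2, 3, 4, 5, 6, 7, 8}, so each is used; only y_7 can be 4, hence y_7 = 4.
The 7 still-open variables draw from only 7 values {1, 2, 3, 5, 6, 7, 8}, so each is used; only y_2 can be 5, hence y_2 = 5.
The 6 still-open variables draw from only 6 values {1, 2, 3, 6, 7, 8}, so each is used; only y_8 can be 2, hence y_8 = 2.
y_1 and y_4 share exactly the 2 values {6, 7}; by pigeonhole those values go to them, so strike 6, 7 from y_3, y_5.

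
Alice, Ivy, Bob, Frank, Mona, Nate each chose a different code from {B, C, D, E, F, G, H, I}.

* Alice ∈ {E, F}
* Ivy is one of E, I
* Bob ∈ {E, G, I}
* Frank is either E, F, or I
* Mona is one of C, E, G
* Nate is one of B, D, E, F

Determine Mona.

C

Alice, Ivy, Frank between them cover only {E, F, I} — a naked triple. Remove those values from Bob, Mona, Nate.
Bob must be G (only option left). Remove G from Mona.
So Mona = C.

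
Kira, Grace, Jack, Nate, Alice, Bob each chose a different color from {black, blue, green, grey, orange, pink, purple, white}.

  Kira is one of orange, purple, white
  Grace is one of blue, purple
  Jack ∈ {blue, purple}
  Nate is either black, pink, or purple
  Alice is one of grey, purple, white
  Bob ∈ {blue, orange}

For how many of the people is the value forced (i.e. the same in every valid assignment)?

3

Grace and Jack share exactly the 2 values {blue, purple}; by pigeonhole those values go to them, so strike blue, purple from Kira, Nate, Alice, Bob.
Bob has just one choice, so Bob = orange. Remove orange from Kira.
That leaves Kira = white. Remove white from Alice.
Alice has just one choice, so Alice = grey.
Determined: Kira=white, Alice=grey, Bob=orange. The other people each still have more than one consistent value. That makes 3.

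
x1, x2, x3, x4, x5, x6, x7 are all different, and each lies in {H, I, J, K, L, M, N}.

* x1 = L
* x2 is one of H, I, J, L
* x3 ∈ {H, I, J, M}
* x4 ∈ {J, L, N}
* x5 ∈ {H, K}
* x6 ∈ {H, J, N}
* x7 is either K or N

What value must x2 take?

x1 has just one choice, so x1 = L. Remove L from x2, x4.
The 6 still-open variables draw from only 6 values {H, I, J, K, M, N}, so each is used; only x3 can be M, hence x3 = M.
The 5 still-open variables together cover exactly {H, I, J, K, N} — 5 values for 5 variables — and I appears only in x2's list, so x2 = I.

I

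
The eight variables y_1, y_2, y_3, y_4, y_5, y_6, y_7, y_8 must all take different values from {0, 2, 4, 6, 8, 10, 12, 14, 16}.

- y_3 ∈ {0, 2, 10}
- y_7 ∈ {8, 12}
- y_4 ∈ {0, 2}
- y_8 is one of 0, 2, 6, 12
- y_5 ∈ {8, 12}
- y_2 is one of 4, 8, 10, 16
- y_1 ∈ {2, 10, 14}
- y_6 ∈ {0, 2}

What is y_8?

6

The 2 variables y_4 and y_6 are confined to {0, 2}, which locks those values in; drop them from y_1, y_3, y_8.
That leaves y_3 = 10. Eliminate 10 elsewhere: y_1, y_2.
y_1 has just one choice, so y_1 = 14.
The 2 variables y_5 and y_7 are confined to {8, 12}, which locks those values in; drop them from y_2, y_8.
So y_8 = 6.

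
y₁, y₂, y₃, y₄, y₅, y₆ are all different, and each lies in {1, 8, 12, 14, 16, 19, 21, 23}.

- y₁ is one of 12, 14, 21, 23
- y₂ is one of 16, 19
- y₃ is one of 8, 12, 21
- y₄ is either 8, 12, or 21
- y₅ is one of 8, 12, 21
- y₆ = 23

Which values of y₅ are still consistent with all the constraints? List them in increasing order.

8, 12, 21

y₆ must be 23 (only option left). Strike 23 from y₁.
y₃, y₄, y₅ share exactly the 3 values {8, 12, 21}; by pigeonhole those values go to them, so strike 8, 12, 21 from y₁.
y₁ must be 14 (only option left).
No further eliminations apply; y₅ can still be any of 8, 12, 21.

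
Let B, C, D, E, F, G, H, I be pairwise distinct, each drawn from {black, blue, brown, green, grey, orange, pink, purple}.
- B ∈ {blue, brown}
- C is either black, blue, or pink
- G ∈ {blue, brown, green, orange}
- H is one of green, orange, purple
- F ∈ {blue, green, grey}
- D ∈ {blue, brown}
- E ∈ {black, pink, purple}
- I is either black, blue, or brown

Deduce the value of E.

purple

The 8 variables together cover exactly {black, blue, brown, green, grey, orange, pink, purple} — 8 values for 8 variables — and grey appears only in F's list, so F = grey.
B and D between them cover only {blue, brown} — a naked pair. Remove those values from C, G, I.
That leaves I = black. Strike black from C, E.
C must be pink (only option left). So E can't be pink.
So E = purple.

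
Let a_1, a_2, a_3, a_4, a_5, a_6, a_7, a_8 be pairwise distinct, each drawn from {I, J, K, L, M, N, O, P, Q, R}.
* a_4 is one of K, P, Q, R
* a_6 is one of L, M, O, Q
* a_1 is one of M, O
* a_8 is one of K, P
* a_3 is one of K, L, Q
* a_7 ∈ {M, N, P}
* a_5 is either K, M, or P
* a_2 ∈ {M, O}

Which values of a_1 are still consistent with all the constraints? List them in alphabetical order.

Among the 8 variables, N fits only a_7 (and all 8 values in {K, L, M, N, O, P, Q, R} must be used), so a_7 = N.
The 7 still-open variables draw from only 7 values {K, L, M, O, P, Q, R}, so each is used; only a_4 can be R, hence a_4 = R.
a_1 and a_2 between them cover only {M, O} — a naked pair. Remove those values from a_5, a_6.
a_5 and a_8 share exactly the 2 values {K, P}; by pigeonhole those values go to them, so strike K, P from a_3.
No further eliminations apply; a_1 can still be any of M, O.

M, O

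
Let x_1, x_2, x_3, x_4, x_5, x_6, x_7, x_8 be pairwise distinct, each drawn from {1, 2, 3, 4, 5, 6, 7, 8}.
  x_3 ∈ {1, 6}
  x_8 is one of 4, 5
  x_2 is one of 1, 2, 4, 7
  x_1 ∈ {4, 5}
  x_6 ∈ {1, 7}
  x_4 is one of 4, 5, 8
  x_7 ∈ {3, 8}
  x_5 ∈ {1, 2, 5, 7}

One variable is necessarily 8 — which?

Among the 8 variables, 3 fits only x_7 (and all 8 values in {1, 2, 3, 4, 5, 6, 7, 8} must be used), so x_7 = 3.
The 7 still-open variables together cover exactly {1, 2, 4, 5, 6, 7, 8} — 7 values for 7 variables — and 6 appears only in x_3's list, so x_3 = 6.
The 6 still-open variables draw from only 6 values {1, 2, 4, 5, 7, 8}, so each is used; only x_4 can be 8, hence x_4 = 8.

x_4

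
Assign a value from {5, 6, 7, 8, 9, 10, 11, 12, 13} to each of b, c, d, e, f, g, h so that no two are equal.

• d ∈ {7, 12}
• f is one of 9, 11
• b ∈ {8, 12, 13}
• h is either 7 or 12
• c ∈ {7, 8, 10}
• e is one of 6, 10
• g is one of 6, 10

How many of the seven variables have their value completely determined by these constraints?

d and h between them cover only {7, 12} — a naked pair. Remove those values from b, c.
e and g share exactly the 2 values {6, 10}; by pigeonhole those values go to them, so strike 6, 10 from c.
c has just one choice, so c = 8. Eliminate 8 elsewhere: b.
b must be 13 (only option left).
Determined: b=13, c=8. The other variables each still have more than one consistent value. That makes 2.

2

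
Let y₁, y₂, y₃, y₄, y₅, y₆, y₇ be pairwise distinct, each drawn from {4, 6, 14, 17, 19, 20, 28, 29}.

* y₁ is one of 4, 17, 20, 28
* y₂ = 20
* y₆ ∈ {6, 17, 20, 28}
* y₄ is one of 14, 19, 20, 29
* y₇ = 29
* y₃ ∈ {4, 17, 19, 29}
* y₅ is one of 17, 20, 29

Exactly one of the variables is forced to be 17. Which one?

y₅

y₂'s domain is down to {20}, so y₂ = 20. Remove 20 from y₁, y₄, y₅, y₆.
y₇ must be 29 (only option left). Remove 29 from y₃, y₄, y₅.
So 17 goes to y₅.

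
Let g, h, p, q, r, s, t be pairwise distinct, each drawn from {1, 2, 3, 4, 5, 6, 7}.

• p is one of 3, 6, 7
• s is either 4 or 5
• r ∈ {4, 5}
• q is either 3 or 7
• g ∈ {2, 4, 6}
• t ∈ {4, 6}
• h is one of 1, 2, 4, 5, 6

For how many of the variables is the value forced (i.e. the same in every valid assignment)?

3

The 7 variables together cover exactly {1, 2, 3, 4, 5, 6, 7} — 7 values for 7 variables — and 1 appears only in h's list, so h = 1.
Among the 6 still-open variables, 2 fits only g (and all 6 values in {2, 3, 4, 5, 6, 7} must be used), so g = 2.
The 2 variables r and s are confined to {4, 5}, which locks those values in; drop them from t.
t must be 6 (only option left). Strike 6 from p.
Determined: g=2, h=1, t=6. The other variables each still have more than one consistent value. That makes 3.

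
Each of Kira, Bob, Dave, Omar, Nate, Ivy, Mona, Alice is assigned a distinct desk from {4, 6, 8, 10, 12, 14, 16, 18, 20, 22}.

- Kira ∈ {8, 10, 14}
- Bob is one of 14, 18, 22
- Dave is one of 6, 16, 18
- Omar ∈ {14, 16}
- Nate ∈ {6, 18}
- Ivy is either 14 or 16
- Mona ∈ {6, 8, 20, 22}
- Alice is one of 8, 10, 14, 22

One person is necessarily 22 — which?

Bob

The 8 variables draw from only 8 values {6, 8, 10, 14, 16, 18, 20, 22}, so each is used; only Mona can be 20, hence Mona = 20.
Omar and Ivy between them cover only {14, 16} — a naked pair. Remove those values from Kira, Bob, Dave, Alice.
Dave and Nate between them cover only {6, 18} — a naked pair. Remove those values from Bob.
So 22 goes to Bob.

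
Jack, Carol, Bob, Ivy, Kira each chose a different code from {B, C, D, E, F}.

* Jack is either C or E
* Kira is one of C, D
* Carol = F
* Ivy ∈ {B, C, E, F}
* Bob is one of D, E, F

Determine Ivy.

B

Carol's domain is down to {F}, so Carol = F. Remove F from Bob, Ivy.
Among the 4 still-open variables, B fits only Ivy (and all 4 values in {B, C, D, E} must be used), so Ivy = B.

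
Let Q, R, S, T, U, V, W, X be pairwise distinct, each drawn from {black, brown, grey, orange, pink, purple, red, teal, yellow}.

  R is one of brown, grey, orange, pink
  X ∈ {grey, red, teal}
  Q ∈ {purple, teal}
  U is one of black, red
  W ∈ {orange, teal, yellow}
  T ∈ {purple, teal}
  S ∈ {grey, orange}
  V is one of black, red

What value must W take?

yellow

The 2 variables Q and T are confined to {purple, teal}, which locks those values in; drop them from W, X.
U and V share exactly the 2 values {black, red}; by pigeonhole those values go to them, so strike black, red from X.
X must be grey (only option left). Strike grey from R, S.
S has just one choice, so S = orange. Eliminate orange elsewhere: R, W.
So W = yellow.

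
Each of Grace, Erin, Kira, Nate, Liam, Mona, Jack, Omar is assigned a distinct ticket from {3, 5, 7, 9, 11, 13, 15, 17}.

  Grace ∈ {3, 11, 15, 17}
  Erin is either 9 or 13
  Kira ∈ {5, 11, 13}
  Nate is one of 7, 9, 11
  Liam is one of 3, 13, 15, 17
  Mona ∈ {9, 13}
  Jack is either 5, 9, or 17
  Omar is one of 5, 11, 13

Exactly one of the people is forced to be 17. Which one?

Jack

The 8 variables together cover exactly {3, 5, 7, 9, 11, 13, 15, 17} — 8 values for 8 variables — and 7 appears only in Nate's list, so Nate = 7.
Erin and Mona share exactly the 2 values {9, 13}; by pigeonhole those values go to them, so strike 9, 13 from Kira, Liam, Jack, Omar.
The 2 variables Kira and Omar are confined to {5, 11}, which locks those values in; drop them from Grace, Jack.
So 17 goes to Jack.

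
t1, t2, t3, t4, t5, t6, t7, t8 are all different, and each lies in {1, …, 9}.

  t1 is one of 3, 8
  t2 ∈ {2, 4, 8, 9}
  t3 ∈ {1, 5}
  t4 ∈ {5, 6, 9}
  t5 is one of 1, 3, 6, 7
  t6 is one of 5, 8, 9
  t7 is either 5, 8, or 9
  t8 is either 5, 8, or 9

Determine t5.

7

The 3 variables t6, t7, t8 are confined to {5, 8, 9}, which locks those values in; drop them from t1, t2, t3, t4.
t1 has just one choice, so t1 = 3. So t5 can't be 3.
That leaves t3 = 1. Remove 1 from t5.
t4's domain is down to {6}, so t4 = 6. Remove 6 from t5.
So t5 = 7.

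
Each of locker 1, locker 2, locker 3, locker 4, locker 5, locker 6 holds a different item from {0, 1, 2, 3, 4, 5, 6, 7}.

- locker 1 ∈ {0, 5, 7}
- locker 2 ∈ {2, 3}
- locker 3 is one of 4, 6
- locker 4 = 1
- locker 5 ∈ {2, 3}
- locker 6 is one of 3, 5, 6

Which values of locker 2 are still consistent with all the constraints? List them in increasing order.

2, 3

locker 4 must be 1 (only option left).
locker 2 and locker 5 between them cover only {2, 3} — a naked pair. Remove those values from locker 6.
No further eliminations apply; locker 2 can still be any of 2, 3.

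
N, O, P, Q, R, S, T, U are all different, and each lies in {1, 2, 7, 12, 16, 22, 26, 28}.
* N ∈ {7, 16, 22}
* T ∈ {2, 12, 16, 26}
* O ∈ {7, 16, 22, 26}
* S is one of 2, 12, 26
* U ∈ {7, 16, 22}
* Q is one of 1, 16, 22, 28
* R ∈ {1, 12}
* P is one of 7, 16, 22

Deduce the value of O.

The 8 variables together cover exactly {1, 2, 7, 12, 16, 22, 26, 28} — 8 values for 8 variables — and 28 appears only in Q's list, so Q = 28.
Among the 7 still-open variables, 1 fits only R (and all 7 values in {1, 2, 7, 12, 16, 22, 26} must be used), so R = 1.
N, P, U share exactly the 3 values {7, 16, 22}; by pigeonhole those values go to them, so strike 7, 16, 22 from O, T.
So O = 26.

26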